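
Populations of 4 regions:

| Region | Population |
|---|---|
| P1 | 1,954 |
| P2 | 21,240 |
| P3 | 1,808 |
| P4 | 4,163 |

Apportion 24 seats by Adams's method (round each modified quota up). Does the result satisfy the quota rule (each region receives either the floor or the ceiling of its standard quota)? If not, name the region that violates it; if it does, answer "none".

Standard quotas: P1 1.608, P2 17.478, P3 1.488, P4 3.426.
Adams allocation: P1 2, P2 16, P3 2, P4 4.
P2 has quota 17.478 (lower 17, upper 18) but receives 16 — outside the quota interval.

P2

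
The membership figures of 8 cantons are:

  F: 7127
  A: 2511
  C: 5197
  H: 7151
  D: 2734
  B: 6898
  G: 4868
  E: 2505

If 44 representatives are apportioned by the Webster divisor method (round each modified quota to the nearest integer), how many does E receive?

Standard divisor 38991/44 ≈ 886.159; standard quotas: F 8.043, A 2.834, C 5.865, H 8.070, D 3.085, B 7.784, G 5.493, E 2.827.
Rounding to the nearest integer gives F 8, A 3, C 6, H 8, D 3, B 8, G 5, E 3 — total 44, matching the house size, so no adjustment is needed.
E receives 3.

3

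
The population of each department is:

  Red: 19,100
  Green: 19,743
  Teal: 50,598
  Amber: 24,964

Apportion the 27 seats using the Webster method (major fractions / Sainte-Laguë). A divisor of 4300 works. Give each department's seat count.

With modified divisor 4300: modified quotas Red 4.442, Green 4.591, Teal 11.767, Amber 5.806.
Rounding to the nearest integer: Red 4, Green 5, Teal 12, Amber 6 (total 27).

Red: 4; Green: 5; Teal: 12; Amber: 6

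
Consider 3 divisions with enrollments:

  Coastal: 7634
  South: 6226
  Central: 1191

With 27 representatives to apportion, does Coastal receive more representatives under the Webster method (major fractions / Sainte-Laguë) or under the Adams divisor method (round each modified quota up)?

Webster

Webster: Coastal 14, South 11, Central 2.
Adams: Coastal 13, South 11, Central 3.
Coastal gets 14 under Webster and 13 under Adams.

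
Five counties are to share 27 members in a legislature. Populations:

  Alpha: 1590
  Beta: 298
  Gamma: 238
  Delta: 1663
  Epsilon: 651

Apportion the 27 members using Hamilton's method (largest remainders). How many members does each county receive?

Alpha 10; Beta 2; Gamma 1; Delta 10; Epsilon 4

Total 4440; standard divisor 4440/27 ≈ 164.444.
Standard quotas: Alpha 9.669, Beta 1.812, Gamma 1.447, Delta 10.113, Epsilon 3.959.
Lower quotas: Alpha 9, Beta 1, Gamma 1, Delta 10, Epsilon 3 (sum 24, leaving 3 seats).
Remainders in descending order: Epsilon 0.959, Beta 0.812, Alpha 0.669, Gamma 0.447, Delta 0.113.
Largest remainders: Epsilon, Beta, Alpha receive the extra seats.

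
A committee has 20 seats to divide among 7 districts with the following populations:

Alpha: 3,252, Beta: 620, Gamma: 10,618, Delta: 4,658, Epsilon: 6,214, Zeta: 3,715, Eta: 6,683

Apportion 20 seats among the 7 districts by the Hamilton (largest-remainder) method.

Alpha=2, Beta=0, Gamma=6, Delta=3, Epsilon=3, Zeta=2, Eta=4

The standard divisor is 35760/20 = 1788.
Standard quotas: Alpha 1.8188, Beta 0.3468, Gamma 5.9385, Delta 2.6051, Epsilon 3.4754, Zeta 2.0777, Eta 3.7377.
Lower quotas: Alpha 1, Beta 0, Gamma 5, Delta 2, Epsilon 3, Zeta 2, Eta 3 (sum 16, leaving 4 seats).
Remainders in descending order: Gamma 0.9385, Alpha 0.8188, Eta 0.7377, Delta 0.6051, Epsilon 0.4754, Beta 0.3468, Zeta 0.0777.
The surplus seats go to Gamma, Alpha, Eta, Delta.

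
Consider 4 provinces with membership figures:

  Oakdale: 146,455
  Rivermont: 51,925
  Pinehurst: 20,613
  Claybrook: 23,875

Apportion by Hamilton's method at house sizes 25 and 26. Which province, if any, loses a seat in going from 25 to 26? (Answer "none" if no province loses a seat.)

Claybrook

At 25 seats: Oakdale 15, Rivermont 5, Pinehurst 2, Claybrook 3.
At 26 seats: Oakdale 16, Rivermont 6, Pinehurst 2, Claybrook 2.
Claybrook drops from 3 to 2.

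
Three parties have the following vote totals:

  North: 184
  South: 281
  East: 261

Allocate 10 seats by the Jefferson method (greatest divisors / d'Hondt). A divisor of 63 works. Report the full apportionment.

With modified divisor 63: modified quotas North 2.921, South 4.460, East 4.143.
Rounding down: North 2, South 4, East 4 (total 10).

North=2, South=4, East=4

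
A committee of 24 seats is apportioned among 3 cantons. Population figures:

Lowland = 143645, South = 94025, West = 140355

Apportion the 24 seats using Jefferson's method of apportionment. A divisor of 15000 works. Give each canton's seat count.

Lowland=9, South=6, West=9

With modified divisor 15000: modified quotas Lowland 9.576, South 6.268, West 9.357.
Rounding down: Lowland 9, South 6, West 9 (total 24).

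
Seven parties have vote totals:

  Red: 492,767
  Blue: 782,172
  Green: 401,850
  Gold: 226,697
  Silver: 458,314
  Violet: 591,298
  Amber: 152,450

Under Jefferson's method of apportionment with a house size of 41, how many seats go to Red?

Standard divisor 3105548/41 ≈ 75745.073; standard quotas: Red 6.506, Blue 10.326, Green 5.305, Gold 2.993, Silver 6.051, Violet 7.806, Amber 2.013.
Rounding down gives 6, 10, 5, 2, 6, 7, 2 = 38 seats, so the divisor must be adjusted.
With modified divisor 70800: modified quotas Red 6.960, Blue 11.048, Green 5.676, Gold 3.202, Silver 6.473, Violet 8.352, Amber 2.153.
Rounding down: Red 6, Blue 11, Green 5, Gold 3, Silver 6, Violet 8, Amber 2 (total 41).
Red receives 6.

6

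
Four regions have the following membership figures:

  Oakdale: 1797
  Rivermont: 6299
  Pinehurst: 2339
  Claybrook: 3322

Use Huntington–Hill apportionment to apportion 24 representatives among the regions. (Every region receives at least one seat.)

With divisor 574: modified quotas Oakdale 3.131, Rivermont 10.974, Pinehurst 4.075, Claybrook 5.787.
Geometric-mean thresholds: Oakdale √(3·4)=3.464, Rivermont √(10·11)=10.488, Pinehurst √(4·5)=4.472, Claybrook √(5·6)=5.477.
Each quota rounded against its threshold gives Oakdale 3, Rivermont 11, Pinehurst 4, Claybrook 6 (total 24).

Oakdale: 3, Rivermont: 11, Pinehurst: 4, Claybrook: 6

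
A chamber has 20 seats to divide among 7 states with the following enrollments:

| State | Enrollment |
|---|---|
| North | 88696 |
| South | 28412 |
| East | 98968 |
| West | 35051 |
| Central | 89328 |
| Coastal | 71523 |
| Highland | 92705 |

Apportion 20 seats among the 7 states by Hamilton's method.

Standard divisor: 504683 ÷ 20 ≈ 25234.15.
Standard quotas: North 3.5149, South 1.1259, East 3.9220, West 1.3890, Central 3.5400, Coastal 2.8344, Highland 3.6738.
Lower quotas: North 3, South 1, East 3, West 1, Central 3, Coastal 2, Highland 3 (sum 16, leaving 4 seats).
Remainders in descending order: East 0.9220, Coastal 0.8344, Highland 0.6738, Central 0.5400, North 0.5149, West 0.3890, South 0.1259.
The surplus seats go to East, Coastal, Highland, Central.

North=3, South=1, East=4, West=1, Central=4, Coastal=3, Highland=4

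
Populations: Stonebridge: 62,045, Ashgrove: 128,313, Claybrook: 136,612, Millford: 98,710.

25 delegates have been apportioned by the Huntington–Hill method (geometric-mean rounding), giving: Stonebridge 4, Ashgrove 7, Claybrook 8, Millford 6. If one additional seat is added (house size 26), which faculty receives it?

Ashgrove

Priority for the next seat is population ÷ (√(s·(s+1))).
Priorities: Stonebridge 13873.684, Ashgrove 17146.546, Claybrook 16099.879, Millford 15231.284.
Highest priority: Ashgrove.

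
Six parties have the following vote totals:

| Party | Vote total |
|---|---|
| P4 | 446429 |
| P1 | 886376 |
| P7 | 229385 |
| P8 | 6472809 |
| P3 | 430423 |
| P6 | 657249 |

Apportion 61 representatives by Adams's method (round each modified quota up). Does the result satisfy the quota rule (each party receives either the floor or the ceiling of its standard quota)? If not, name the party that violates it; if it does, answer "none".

Standard quotas: P4 2.985, P1 5.927, P7 1.534, P8 43.281, P3 2.878, P6 4.395.
Adams allocation: P4 3, P1 6, P7 2, P8 42, P3 3, P6 5.
P8 has quota 43.281 (lower 43, upper 44) but receives 42 — outside the quota interval.

P8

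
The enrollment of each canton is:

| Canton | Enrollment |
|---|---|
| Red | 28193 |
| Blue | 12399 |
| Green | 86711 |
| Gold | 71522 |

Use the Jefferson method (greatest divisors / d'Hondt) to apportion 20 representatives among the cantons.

Red 3, Blue 1, Green 9, Gold 7

Standard divisor 198825/20 ≈ 9941.25; standard quotas: Red 2.836, Blue 1.247, Green 8.722, Gold 7.194.
Rounding down gives 2, 1, 8, 7 = 18 seats, so the divisor must be adjusted.
With modified divisor 9200: modified quotas Red 3.064, Blue 1.348, Green 9.425, Gold 7.774.
Rounding down: Red 3, Blue 1, Green 9, Gold 7 (total 20).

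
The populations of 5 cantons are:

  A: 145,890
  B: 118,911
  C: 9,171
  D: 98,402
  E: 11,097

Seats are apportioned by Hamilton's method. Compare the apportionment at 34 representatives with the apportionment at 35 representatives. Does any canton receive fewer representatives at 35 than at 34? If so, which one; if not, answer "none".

none

At 34 seats: A 13, B 10, C 1, D 9, E 1.
At 35 seats: A 13, B 11, C 1, D 9, E 1.
No canton's allocation decreased.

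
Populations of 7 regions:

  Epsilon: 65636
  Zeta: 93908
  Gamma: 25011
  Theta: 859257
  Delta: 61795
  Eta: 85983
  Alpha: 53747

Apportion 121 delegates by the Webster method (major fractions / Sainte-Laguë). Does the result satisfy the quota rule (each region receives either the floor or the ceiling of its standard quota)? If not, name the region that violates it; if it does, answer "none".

Theta

Standard quotas: Epsilon 6.377, Zeta 9.124, Gamma 2.430, Theta 83.488, Delta 6.004, Eta 8.354, Alpha 5.222.
Webster allocation: Epsilon 6, Zeta 9, Gamma 2, Theta 85, Delta 6, Eta 8, Alpha 5.
Theta has quota 83.488 (lower 83, upper 84) but receives 85 — outside the quota interval.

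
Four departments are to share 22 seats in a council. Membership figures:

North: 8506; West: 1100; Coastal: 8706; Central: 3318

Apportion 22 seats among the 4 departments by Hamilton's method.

Total 21630; standard divisor 21630/22 ≈ 983.182.
Standard quotas: North 8.6515, West 1.1188, Coastal 8.8549, Central 3.3748.
Lower quotas: North 8, West 1, Coastal 8, Central 3 (sum 20, leaving 2 seats).
Remainders in descending order: Coastal 0.8549, North 0.6515, Central 0.3748, West 0.1188.
Largest remainders: Coastal, North receive the extra seats.

North 9, West 1, Coastal 9, Central 3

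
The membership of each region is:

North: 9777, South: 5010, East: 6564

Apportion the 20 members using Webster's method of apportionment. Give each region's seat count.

Standard divisor 21351/20 ≈ 1067.55; standard quotas: North 9.158, South 4.693, East 6.149.
Rounding to the nearest integer gives North 9, South 5, East 6 — total 20, matching the house size, so no adjustment is needed.

North 9, South 5, East 6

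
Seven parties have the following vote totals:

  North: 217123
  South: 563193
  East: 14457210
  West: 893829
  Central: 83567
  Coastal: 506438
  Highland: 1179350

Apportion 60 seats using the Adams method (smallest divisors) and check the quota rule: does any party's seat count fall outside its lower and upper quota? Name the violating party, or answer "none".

Standard quotas: North 0.728, South 1.888, East 48.458, West 2.996, Central 0.280, Coastal 1.697, Highland 3.953.
Adams allocation: North 1, South 2, East 47, West 3, Central 1, Coastal 2, Highland 4.
East has quota 48.458 (lower 48, upper 49) but receives 47 — outside the quota interval.

East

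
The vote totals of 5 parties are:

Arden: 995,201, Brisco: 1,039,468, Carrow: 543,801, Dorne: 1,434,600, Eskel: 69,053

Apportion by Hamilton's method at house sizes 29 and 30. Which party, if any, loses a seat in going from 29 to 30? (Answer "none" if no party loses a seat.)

Eskel

At 29 seats: Arden 7, Brisco 7, Carrow 4, Dorne 10, Eskel 1.
At 30 seats: Arden 7, Brisco 8, Carrow 4, Dorne 11, Eskel 0.
Eskel drops from 1 to 0.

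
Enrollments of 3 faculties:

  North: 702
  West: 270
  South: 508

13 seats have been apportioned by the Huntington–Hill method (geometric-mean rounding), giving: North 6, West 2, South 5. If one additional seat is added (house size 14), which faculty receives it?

West

Priority for the next seat is population ÷ (√(s·(s+1))).
Priorities: North 108.321, West 110.227, South 92.748.
Highest priority: West.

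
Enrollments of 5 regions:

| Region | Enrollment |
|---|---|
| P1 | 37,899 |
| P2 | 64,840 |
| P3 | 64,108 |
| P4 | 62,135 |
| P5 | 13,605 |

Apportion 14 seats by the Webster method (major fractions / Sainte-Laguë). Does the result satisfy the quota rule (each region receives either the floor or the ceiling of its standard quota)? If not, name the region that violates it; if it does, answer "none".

Standard quotas: P1 2.187, P2 3.742, P3 3.700, P4 3.586, P5 0.785.
Webster allocation: P1 2, P2 4, P3 4, P4 3, P5 1.
Every allocation lies between the lower and upper quota.

none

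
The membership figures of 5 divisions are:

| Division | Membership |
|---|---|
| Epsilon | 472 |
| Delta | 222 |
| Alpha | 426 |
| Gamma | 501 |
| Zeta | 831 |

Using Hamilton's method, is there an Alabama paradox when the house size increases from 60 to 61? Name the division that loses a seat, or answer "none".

Delta

At 60 seats: Epsilon 12, Delta 6, Alpha 10, Gamma 12, Zeta 20.
At 61 seats: Epsilon 12, Delta 5, Alpha 11, Gamma 12, Zeta 21.
Delta drops from 6 to 5.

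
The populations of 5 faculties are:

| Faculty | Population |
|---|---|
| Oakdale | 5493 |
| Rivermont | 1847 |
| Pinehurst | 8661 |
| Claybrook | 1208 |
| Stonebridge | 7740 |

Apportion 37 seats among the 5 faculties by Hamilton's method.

Standard divisor: 24949 ÷ 37 ≈ 674.297.
Standard quotas: Oakdale 8.1463, Rivermont 2.7391, Pinehurst 12.8445, Claybrook 1.7915, Stonebridge 11.4786.
Lower quotas: Oakdale 8, Rivermont 2, Pinehurst 12, Claybrook 1, Stonebridge 11 (sum 34, leaving 3 seats).
Remainders in descending order: Pinehurst 0.8445, Claybrook 0.7915, Rivermont 0.7391, Stonebridge 0.4786, Oakdale 0.1463.
Largest remainders: Pinehurst, Claybrook, Rivermont receive the extra seats.

Oakdale 8, Rivermont 3, Pinehurst 13, Claybrook 2, Stonebridge 11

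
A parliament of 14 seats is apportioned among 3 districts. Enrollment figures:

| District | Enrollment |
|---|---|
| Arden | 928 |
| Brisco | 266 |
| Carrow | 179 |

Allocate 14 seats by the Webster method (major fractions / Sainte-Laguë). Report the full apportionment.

Arden 9, Brisco 3, Carrow 2

Standard divisor 1373/14 ≈ 98.071; standard quotas: Arden 9.462, Brisco 2.712, Carrow 1.825.
Rounding to the nearest integer gives Arden 9, Brisco 3, Carrow 2 — total 14, matching the house size, so no adjustment is needed.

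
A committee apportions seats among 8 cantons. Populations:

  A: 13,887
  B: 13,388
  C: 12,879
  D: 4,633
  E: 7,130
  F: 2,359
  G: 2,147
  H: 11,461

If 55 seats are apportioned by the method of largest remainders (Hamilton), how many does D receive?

4

Total 67884; standard divisor 67884/55 ≈ 1234.255.
Standard quotas: A 11.2513, B 10.8470, C 10.4346, D 3.7537, E 5.7768, F 1.9113, G 1.7395, H 9.2858.
Lower quotas: A 11, B 10, C 10, D 3, E 5, F 1, G 1, H 9 (sum 50, leaving 5 seats).
Remainders in descending order: F 0.9113, B 0.8470, E 0.7768, D 0.7537, G 0.7395, C 0.4346, H 0.2858, A 0.2513.
Largest remainders: F, B, E, D, G receive the extra seats.
D receives 4.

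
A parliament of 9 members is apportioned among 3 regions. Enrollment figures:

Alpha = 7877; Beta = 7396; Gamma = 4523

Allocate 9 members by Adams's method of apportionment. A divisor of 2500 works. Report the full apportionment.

With modified divisor 2500: modified quotas Alpha 3.151, Beta 2.958, Gamma 1.809.
Rounding up: Alpha 4, Beta 3, Gamma 2 (total 9).

Alpha: 4, Beta: 3, Gamma: 2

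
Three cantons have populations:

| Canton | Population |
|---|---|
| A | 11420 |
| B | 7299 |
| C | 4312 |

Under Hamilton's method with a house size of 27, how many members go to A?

13

Total 23031; standard divisor 23031/27 = 853.
Standard quotas: A 13.3880, B 8.5569, C 5.0551.
Lower quotas: A 13, B 8, C 5 (sum 26, leaving 1 seat).
Remainders in descending order: B 0.5569, A 0.3880, C 0.0551.
The surplus seat goes to B.
A receives 13.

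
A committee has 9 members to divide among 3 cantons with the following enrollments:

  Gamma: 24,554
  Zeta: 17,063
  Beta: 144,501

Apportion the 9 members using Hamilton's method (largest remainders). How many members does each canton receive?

Gamma 1, Zeta 1, Beta 7

Standard divisor: 186118 ÷ 9 ≈ 20679.778.
Standard quotas: Gamma 1.1873, Zeta 0.8251, Beta 6.9876.
Lower quotas: Gamma 1, Zeta 0, Beta 6 (sum 7, leaving 2 seats).
Remainders in descending order: Beta 0.9876, Zeta 0.8251, Gamma 0.1873.
The surplus seats go to Beta, Zeta.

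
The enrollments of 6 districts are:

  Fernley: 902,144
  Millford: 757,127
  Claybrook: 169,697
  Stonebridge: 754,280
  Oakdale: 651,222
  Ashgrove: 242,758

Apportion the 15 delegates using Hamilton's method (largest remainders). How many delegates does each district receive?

Fernley=4, Millford=3, Claybrook=1, Stonebridge=3, Oakdale=3, Ashgrove=1

Total 3477228; standard divisor 3477228/15 ≈ 231815.2.
Standard quotas: Fernley 3.8917, Millford 3.2661, Claybrook 0.7320, Stonebridge 3.2538, Oakdale 2.8092, Ashgrove 1.0472.
Lower quotas: Fernley 3, Millford 3, Claybrook 0, Stonebridge 3, Oakdale 2, Ashgrove 1 (sum 12, leaving 3 seats).
Remainders in descending order: Fernley 0.8917, Oakdale 0.8092, Claybrook 0.7320, Millford 0.2661, Stonebridge 0.2538, Ashgrove 0.0472.
Largest remainders: Fernley, Oakdale, Claybrook receive the extra seats.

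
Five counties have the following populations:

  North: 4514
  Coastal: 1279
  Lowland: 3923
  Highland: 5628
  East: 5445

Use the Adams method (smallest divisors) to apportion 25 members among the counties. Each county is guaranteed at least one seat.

Standard divisor 20789/25 ≈ 831.56; standard quotas: North 5.428, Coastal 1.538, Lowland 4.718, Highland 6.768, East 6.548.
Rounding up gives 6, 2, 5, 7, 7 = 27 seats, so the divisor must be adjusted.
With modified divisor 920: modified quotas North 4.907, Coastal 1.390, Lowland 4.264, Highland 6.117, East 5.918.
Rounding up: North 5, Coastal 2, Lowland 5, Highland 7, East 6 (total 25).

North=5, Coastal=2, Lowland=5, Highland=7, East=6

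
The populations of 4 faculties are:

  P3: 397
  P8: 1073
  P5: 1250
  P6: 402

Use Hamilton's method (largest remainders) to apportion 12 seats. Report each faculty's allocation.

P3 1; P8 4; P5 5; P6 2

The standard divisor is 3122/12 ≈ 260.167.
Standard quotas: P3 1.526, P8 4.124, P5 4.805, P6 1.545.
Lower quotas: P3 1, P8 4, P5 4, P6 1 (sum 10, leaving 2 seats).
Remainders in descending order: P5 0.805, P6 0.545, P3 0.526, P8 0.124.
The surplus seats go to P5, P6.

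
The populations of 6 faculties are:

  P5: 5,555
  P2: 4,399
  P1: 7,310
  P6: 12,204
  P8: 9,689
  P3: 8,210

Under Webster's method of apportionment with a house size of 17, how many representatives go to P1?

3

Standard divisor 47367/17 ≈ 2786.294; standard quotas: P5 1.994, P2 1.579, P1 2.624, P6 4.380, P8 3.477, P3 2.947.
Rounding to the nearest integer gives P5 2, P2 2, P1 3, P6 4, P8 3, P3 3 — total 17, matching the house size, so no adjustment is needed.
P1 receives 3.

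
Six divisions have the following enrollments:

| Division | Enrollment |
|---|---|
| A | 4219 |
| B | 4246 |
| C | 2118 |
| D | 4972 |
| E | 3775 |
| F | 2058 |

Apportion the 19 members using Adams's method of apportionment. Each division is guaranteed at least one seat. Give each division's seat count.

Standard divisor 21388/19 ≈ 1125.684; standard quotas: A 3.748, B 3.772, C 1.882, D 4.417, E 3.354, F 1.828.
Rounding up gives 4, 4, 2, 5, 4, 2 = 21 seats, so the divisor must be adjusted.
With modified divisor 1300: modified quotas A 3.245, B 3.266, C 1.629, D 3.825, E 2.904, F 1.583.
Rounding up: A 4, B 4, C 2, D 4, E 3, F 2 (total 19).

A: 4; B: 4; C: 2; D: 4; E: 3; F: 2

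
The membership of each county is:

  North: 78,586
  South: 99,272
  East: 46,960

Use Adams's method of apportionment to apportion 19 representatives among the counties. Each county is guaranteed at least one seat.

Standard divisor 224818/19 ≈ 11832.526; standard quotas: North 6.642, South 8.390, East 3.969.
Rounding up gives 7, 9, 4 = 20 seats, so the divisor must be adjusted.
With modified divisor 12800: modified quotas North 6.140, South 7.756, East 3.669.
Rounding up: North 7, South 8, East 4 (total 19).

North 7; South 8; East 4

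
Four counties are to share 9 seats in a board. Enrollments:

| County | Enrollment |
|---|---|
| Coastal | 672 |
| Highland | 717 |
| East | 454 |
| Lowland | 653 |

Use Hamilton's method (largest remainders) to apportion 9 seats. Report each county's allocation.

Coastal=2, Highland=3, East=2, Lowland=2

Standard divisor: 2496 ÷ 9 ≈ 277.333.
Standard quotas: Coastal 2.423, Highland 2.585, East 1.637, Lowland 2.355.
Lower quotas: Coastal 2, Highland 2, East 1, Lowland 2 (sum 7, leaving 2 seats).
Remainders in descending order: East 0.637, Highland 0.585, Coastal 0.423, Lowland 0.355.
The surplus seats go to East, Highland.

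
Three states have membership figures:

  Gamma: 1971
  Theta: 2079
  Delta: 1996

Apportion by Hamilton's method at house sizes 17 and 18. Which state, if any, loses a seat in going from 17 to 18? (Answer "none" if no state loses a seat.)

none

At 17 seats: Gamma 5, Theta 6, Delta 6.
At 18 seats: Gamma 6, Theta 6, Delta 6.
No state's allocation decreased.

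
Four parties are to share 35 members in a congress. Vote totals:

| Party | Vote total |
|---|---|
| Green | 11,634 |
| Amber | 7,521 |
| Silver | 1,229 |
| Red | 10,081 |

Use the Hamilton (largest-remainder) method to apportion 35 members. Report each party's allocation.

The standard divisor is 30465/35 ≈ 870.429.
Standard quotas: Green 13.3658, Amber 8.6406, Silver 1.4119, Red 11.5817.
Lower quotas: Green 13, Amber 8, Silver 1, Red 11 (sum 33, leaving 2 seats).
Remainders in descending order: Amber 0.6406, Red 0.5817, Silver 0.4119, Green 0.3658.
The surplus seats go to Amber, Red.

Green=13, Amber=9, Silver=1, Red=12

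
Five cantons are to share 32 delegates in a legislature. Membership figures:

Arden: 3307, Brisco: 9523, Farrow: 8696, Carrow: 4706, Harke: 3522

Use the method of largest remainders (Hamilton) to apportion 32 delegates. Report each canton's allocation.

Total 29754; standard divisor 29754/32 ≈ 929.812.
Standard quotas: Arden 3.5566, Brisco 10.2418, Farrow 9.3524, Carrow 5.0612, Harke 3.7879.
Lower quotas: Arden 3, Brisco 10, Farrow 9, Carrow 5, Harke 3 (sum 30, leaving 2 seats).
Remainders in descending order: Harke 0.7879, Arden 0.5566, Farrow 0.3524, Brisco 0.2418, Carrow 0.0612.
The surplus seats go to Harke, Arden.

Arden 4, Brisco 10, Farrow 9, Carrow 5, Harke 4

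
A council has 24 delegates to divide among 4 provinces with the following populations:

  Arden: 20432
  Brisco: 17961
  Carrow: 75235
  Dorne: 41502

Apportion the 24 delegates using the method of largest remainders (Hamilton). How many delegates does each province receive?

Arden: 3, Brisco: 3, Carrow: 12, Dorne: 6

Standard divisor: 155130 ÷ 24 ≈ 6463.75.
Standard quotas: Arden 3.1610, Brisco 2.7787, Carrow 11.6395, Dorne 6.4207.
Lower quotas: Arden 3, Brisco 2, Carrow 11, Dorne 6 (sum 22, leaving 2 seats).
Remainders in descending order: Brisco 0.7787, Carrow 0.6395, Dorne 0.4207, Arden 0.1610.
The surplus seats go to Brisco, Carrow.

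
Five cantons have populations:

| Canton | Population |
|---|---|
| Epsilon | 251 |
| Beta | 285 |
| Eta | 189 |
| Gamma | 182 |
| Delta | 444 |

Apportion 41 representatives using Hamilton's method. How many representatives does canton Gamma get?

The standard divisor is 1351/41 ≈ 32.951.
Standard quotas: Epsilon 7.617, Beta 8.649, Eta 5.736, Gamma 5.523, Delta 13.474.
Lower quotas: Epsilon 7, Beta 8, Eta 5, Gamma 5, Delta 13 (sum 38, leaving 3 seats).
Remainders in descending order: Eta 0.736, Beta 0.649, Epsilon 0.617, Gamma 0.523, Delta 0.474.
Largest remainders: Eta, Beta, Epsilon receive the extra seats.
Gamma receives 5.

5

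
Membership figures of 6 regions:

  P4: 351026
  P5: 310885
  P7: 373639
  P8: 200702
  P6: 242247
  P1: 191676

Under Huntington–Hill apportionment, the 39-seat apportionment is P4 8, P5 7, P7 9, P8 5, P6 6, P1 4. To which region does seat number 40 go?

P1

Priority for the next seat is population ÷ (√(s·(s+1))).
Priorities: P4 41368.811, P5 41543.756, P7 39385.009, P8 36643.004, P6 37379.524, P1 42860.057.
Highest priority: P1.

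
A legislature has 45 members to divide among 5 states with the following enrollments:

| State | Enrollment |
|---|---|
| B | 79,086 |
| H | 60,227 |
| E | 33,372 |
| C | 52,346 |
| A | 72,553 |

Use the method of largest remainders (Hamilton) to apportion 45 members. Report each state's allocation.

B 12; H 9; E 5; C 8; A 11

Total 297584; standard divisor 297584/45 ≈ 6612.978.
Standard quotas: B 11.9592, H 9.1074, E 5.0464, C 7.9156, A 10.9713.
Lower quotas: B 11, H 9, E 5, C 7, A 10 (sum 42, leaving 3 seats).
Remainders in descending order: A 0.9713, B 0.9592, C 0.9156, H 0.1074, E 0.0464.
Largest remainders: A, B, C receive the extra seats.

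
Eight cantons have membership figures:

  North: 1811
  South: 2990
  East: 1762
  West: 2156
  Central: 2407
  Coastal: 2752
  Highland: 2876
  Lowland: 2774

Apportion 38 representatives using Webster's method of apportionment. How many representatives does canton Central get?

5

Standard divisor 19528/38 ≈ 513.895; standard quotas: North 3.524, South 5.818, East 3.429, West 4.195, Central 4.684, Coastal 5.355, Highland 5.596, Lowland 5.398.
Rounding to the nearest integer gives North 4, South 6, East 3, West 4, Central 5, Coastal 5, Highland 6, Lowland 5 — total 38, matching the house size, so no adjustment is needed.
Central receives 5.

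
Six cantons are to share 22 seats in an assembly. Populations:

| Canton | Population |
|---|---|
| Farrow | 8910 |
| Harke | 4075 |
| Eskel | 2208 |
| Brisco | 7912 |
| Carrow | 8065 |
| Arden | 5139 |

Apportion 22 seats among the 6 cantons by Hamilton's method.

Farrow=5; Harke=3; Eskel=1; Brisco=5; Carrow=5; Arden=3

The standard divisor is 36309/22 ≈ 1650.409.
Standard quotas: Farrow 5.3987, Harke 2.4691, Eskel 1.3379, Brisco 4.7940, Carrow 4.8867, Arden 3.1138.
Lower quotas: Farrow 5, Harke 2, Eskel 1, Brisco 4, Carrow 4, Arden 3 (sum 19, leaving 3 seats).
Remainders in descending order: Carrow 0.8867, Brisco 0.7940, Harke 0.4691, Farrow 0.3987, Eskel 0.3379, Arden 0.1138.
The surplus seats go to Carrow, Brisco, Harke.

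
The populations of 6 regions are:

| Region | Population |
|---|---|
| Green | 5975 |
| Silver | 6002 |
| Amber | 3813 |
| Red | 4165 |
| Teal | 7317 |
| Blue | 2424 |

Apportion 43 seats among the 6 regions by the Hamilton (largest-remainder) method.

Green 9, Silver 9, Amber 5, Red 6, Teal 11, Blue 3

The standard divisor is 29696/43 ≈ 690.605.
Standard quotas: Green 8.6518, Silver 8.6909, Amber 5.5212, Red 6.0309, Teal 10.5951, Blue 3.5100.
Lower quotas: Green 8, Silver 8, Amber 5, Red 6, Teal 10, Blue 3 (sum 40, leaving 3 seats).
Remainders in descending order: Silver 0.6909, Green 0.6518, Teal 0.5951, Amber 0.5212, Blue 0.5100, Red 0.0309.
Largest remainders: Silver, Green, Teal receive the extra seats.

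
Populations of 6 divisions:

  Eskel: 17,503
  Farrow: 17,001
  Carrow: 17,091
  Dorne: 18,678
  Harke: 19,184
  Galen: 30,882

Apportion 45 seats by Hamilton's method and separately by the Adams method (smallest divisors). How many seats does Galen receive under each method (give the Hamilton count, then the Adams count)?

12 and 11

Hamilton: Eskel 7, Farrow 6, Carrow 6, Dorne 7, Harke 7, Galen 12.
Adams: Eskel 7, Farrow 6, Carrow 7, Dorne 7, Harke 7, Galen 11.
Galen gets 12 under Hamilton and 11 under Adams.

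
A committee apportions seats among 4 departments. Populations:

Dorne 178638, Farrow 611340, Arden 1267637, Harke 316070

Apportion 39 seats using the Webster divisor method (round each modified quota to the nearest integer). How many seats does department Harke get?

Standard divisor 2373685/39 ≈ 60863.718; standard quotas: Dorne 2.935, Farrow 10.044, Arden 20.827, Harke 5.193.
Rounding to the nearest integer gives Dorne 3, Farrow 10, Arden 21, Harke 5 — total 39, matching the house size, so no adjustment is needed.
Harke receives 5.

5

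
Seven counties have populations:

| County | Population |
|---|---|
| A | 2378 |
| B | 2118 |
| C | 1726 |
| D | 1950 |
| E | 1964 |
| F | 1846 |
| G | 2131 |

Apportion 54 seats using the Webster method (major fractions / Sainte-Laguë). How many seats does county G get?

8

Standard divisor 14113/54 ≈ 261.352; standard quotas: A 9.099, B 8.104, C 6.604, D 7.461, E 7.515, F 7.063, G 8.154.
Rounding to the nearest integer gives A 9, B 8, C 7, D 7, E 8, F 7, G 8 — total 54, matching the house size, so no adjustment is needed.
G receives 8.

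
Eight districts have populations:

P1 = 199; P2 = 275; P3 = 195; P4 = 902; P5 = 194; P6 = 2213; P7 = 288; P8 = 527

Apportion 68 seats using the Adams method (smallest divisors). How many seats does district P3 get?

3

Standard divisor 4793/68 ≈ 70.485; standard quotas: P1 2.823, P2 3.902, P3 2.767, P4 12.797, P5 2.752, P6 31.397, P7 4.086, P8 7.477.
Rounding up gives 3, 4, 3, 13, 3, 32, 5, 8 = 71 seats, so the divisor must be adjusted.
With modified divisor 74: modified quotas P1 2.689, P2 3.716, P3 2.635, P4 12.189, P5 2.622, P6 29.905, P7 3.892, P8 7.122.
Rounding up: P1 3, P2 4, P3 3, P4 13, P5 3, P6 30, P7 4, P8 8 (total 68).
P3 receives 3.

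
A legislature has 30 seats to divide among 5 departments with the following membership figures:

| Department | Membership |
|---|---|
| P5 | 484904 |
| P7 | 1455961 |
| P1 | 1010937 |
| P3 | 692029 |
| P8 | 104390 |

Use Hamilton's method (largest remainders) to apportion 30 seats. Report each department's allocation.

Standard divisor: 3748221 ÷ 30 ≈ 124940.7.
Standard quotas: P5 3.8811, P7 11.6532, P1 8.0913, P3 5.5389, P8 0.8355.
Lower quotas: P5 3, P7 11, P1 8, P3 5, P8 0 (sum 27, leaving 3 seats).
Remainders in descending order: P5 0.8811, P8 0.8355, P7 0.6532, P3 0.5389, P1 0.0913.
Largest remainders: P5, P8, P7 receive the extra seats.

P5: 4, P7: 12, P1: 8, P3: 5, P8: 1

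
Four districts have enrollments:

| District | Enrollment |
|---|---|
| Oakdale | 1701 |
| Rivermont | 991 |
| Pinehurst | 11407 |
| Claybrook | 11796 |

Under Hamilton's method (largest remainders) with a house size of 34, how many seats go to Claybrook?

Standard divisor: 25895 ÷ 34 ≈ 761.618.
Standard quotas: Oakdale 2.2334, Rivermont 1.3012, Pinehurst 14.9773, Claybrook 15.4881.
Lower quotas: Oakdale 2, Rivermont 1, Pinehurst 14, Claybrook 15 (sum 32, leaving 2 seats).
Remainders in descending order: Pinehurst 0.9773, Claybrook 0.4881, Rivermont 0.3012, Oakdale 0.2334.
Largest remainders: Pinehurst, Claybrook receive the extra seats.
Claybrook receives 16.

16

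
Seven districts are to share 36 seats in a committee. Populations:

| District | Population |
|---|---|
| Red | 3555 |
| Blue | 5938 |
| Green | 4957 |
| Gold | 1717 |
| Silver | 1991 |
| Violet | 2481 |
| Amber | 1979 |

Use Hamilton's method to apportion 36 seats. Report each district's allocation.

Red 6; Blue 9; Green 8; Gold 3; Silver 3; Violet 4; Amber 3

Standard divisor: 22618 ÷ 36 ≈ 628.278.
Standard quotas: Red 5.6583, Blue 9.4512, Green 7.8898, Gold 2.7329, Silver 3.1690, Violet 3.9489, Amber 3.1499.
Lower quotas: Red 5, Blue 9, Green 7, Gold 2, Silver 3, Violet 3, Amber 3 (sum 32, leaving 4 seats).
Remainders in descending order: Violet 0.9489, Green 0.8898, Gold 0.7329, Red 0.6583, Blue 0.4512, Silver 0.1690, Amber 0.1499.
Largest remainders: Violet, Green, Gold, Red receive the extra seats.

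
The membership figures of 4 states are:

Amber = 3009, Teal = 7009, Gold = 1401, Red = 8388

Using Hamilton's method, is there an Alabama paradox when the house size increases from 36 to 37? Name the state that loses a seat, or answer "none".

At 36 seats: Amber 5, Teal 13, Gold 3, Red 15.
At 37 seats: Amber 6, Teal 13, Gold 2, Red 16.
Gold drops from 3 to 2.

Gold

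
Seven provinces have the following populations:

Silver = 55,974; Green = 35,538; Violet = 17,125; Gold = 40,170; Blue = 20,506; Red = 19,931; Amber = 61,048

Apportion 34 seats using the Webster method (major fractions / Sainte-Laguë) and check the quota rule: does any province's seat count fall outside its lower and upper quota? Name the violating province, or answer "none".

Standard quotas: Silver 7.604, Green 4.828, Violet 2.326, Gold 5.457, Blue 2.786, Red 2.707, Amber 8.293.
Webster allocation: Silver 8, Green 5, Violet 2, Gold 5, Blue 3, Red 3, Amber 8.
Every allocation lies between the lower and upper quota.

none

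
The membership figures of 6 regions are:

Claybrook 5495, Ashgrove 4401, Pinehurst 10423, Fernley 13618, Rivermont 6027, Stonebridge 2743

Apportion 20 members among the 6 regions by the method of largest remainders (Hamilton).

Standard divisor: 42707 ÷ 20 ≈ 2135.35.
Standard quotas: Claybrook 2.5733, Ashgrove 2.0610, Pinehurst 4.8812, Fernley 6.3774, Rivermont 2.8225, Stonebridge 1.2846.
Lower quotas: Claybrook 2, Ashgrove 2, Pinehurst 4, Fernley 6, Rivermont 2, Stonebridge 1 (sum 17, leaving 3 seats).
Remainders in descending order: Pinehurst 0.8812, Rivermont 0.8225, Claybrook 0.5733, Fernley 0.3774, Stonebridge 0.2846, Ashgrove 0.0610.
The surplus seats go to Pinehurst, Rivermont, Claybrook.

Claybrook: 3; Ashgrove: 2; Pinehurst: 5; Fernley: 6; Rivermont: 3; Stonebridge: 1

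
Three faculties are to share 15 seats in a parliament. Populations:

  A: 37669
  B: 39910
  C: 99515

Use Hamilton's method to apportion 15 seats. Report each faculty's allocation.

Standard divisor: 177094 ÷ 15 ≈ 11806.267.
Standard quotas: A 3.1906, B 3.3804, C 8.4290.
Lower quotas: A 3, B 3, C 8 (sum 14, leaving 1 seat).
Remainders in descending order: C 0.4290, B 0.3804, A 0.1906.
Largest remainder: C receives the extra seat.

A=3; B=3; C=9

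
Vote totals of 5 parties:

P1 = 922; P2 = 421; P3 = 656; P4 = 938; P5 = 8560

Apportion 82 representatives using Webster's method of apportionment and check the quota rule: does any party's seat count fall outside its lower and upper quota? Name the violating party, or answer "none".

P5

Standard quotas: P1 6.576, P2 3.003, P3 4.679, P4 6.690, P5 61.052.
Webster allocation: P1 7, P2 3, P3 5, P4 7, P5 60.
P5 has quota 61.052 (lower 61, upper 62) but receives 60 — outside the quota interval.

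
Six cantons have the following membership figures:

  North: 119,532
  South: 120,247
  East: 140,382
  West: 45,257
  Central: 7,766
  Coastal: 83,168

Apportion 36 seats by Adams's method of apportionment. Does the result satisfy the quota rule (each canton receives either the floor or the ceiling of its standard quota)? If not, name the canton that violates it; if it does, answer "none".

Standard quotas: North 8.334, South 8.384, East 9.787, West 3.155, Central 0.541, Coastal 5.798.
Adams allocation: North 8, South 8, East 10, West 3, Central 1, Coastal 6.
Every allocation lies between the lower and upper quota.

none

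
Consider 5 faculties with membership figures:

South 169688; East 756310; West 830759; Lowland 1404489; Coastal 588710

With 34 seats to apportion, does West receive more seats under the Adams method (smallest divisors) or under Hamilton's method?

Adams: South 2, East 7, West 8, Lowland 12, Coastal 5.
Hamilton: South 2, East 7, West 7, Lowland 13, Coastal 5.
West gets 8 under Adams and 7 under Hamilton.

Adams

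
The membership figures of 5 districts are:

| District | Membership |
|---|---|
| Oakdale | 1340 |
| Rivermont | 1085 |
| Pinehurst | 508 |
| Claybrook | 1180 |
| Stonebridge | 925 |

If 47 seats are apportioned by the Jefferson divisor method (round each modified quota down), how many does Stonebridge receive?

9

Standard divisor 5038/47 ≈ 107.191; standard quotas: Oakdale 12.501, Rivermont 10.122, Pinehurst 4.739, Claybrook 11.008, Stonebridge 8.629.
Rounding down gives 12, 10, 4, 11, 8 = 45 seats, so the divisor must be adjusted.
With modified divisor 102.2: modified quotas Oakdale 13.112, Rivermont 10.616, Pinehurst 4.971, Claybrook 11.546, Stonebridge 9.051.
Rounding down: Oakdale 13, Rivermont 10, Pinehurst 4, Claybrook 11, Stonebridge 9 (total 47).
Stonebridge receives 9.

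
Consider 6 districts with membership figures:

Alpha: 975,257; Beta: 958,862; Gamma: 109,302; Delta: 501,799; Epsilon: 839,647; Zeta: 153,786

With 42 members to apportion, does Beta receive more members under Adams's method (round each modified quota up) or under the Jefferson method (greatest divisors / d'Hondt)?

Adams: Alpha 11, Beta 11, Gamma 2, Delta 6, Epsilon 10, Zeta 2.
Jefferson: Alpha 12, Beta 12, Gamma 1, Delta 6, Epsilon 10, Zeta 1.
Beta gets 11 under Adams and 12 under Jefferson.

Jefferson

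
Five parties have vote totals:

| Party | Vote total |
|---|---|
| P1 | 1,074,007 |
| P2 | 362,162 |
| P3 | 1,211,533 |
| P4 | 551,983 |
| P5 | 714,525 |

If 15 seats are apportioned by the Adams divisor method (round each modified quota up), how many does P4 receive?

Standard divisor 3914210/15 ≈ 260947.333; standard quotas: P1 4.116, P2 1.388, P3 4.643, P4 2.115, P5 2.738.
Rounding up gives 5, 2, 5, 3, 3 = 18 seats, so the divisor must be adjusted.
With modified divisor 330100: modified quotas P1 3.254, P2 1.097, P3 3.670, P4 1.672, P5 2.165.
Rounding up: P1 4, P2 2, P3 4, P4 2, P5 3 (total 15).
P4 receives 2.

2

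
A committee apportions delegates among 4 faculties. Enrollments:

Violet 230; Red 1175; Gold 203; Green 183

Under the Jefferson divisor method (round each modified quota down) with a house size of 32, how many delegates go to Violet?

Standard divisor 1791/32 ≈ 55.969; standard quotas: Violet 4.109, Red 20.994, Gold 3.627, Green 3.270.
Rounding down gives 4, 20, 3, 3 = 30 seats, so the divisor must be adjusted.
With modified divisor 52: modified quotas Violet 4.423, Red 22.596, Gold 3.904, Green 3.519.
Rounding down: Violet 4, Red 22, Gold 3, Green 3 (total 32).
Violet receives 4.

4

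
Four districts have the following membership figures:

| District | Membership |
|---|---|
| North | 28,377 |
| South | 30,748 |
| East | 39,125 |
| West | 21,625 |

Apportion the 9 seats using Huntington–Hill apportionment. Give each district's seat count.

North: 2, South: 2, East: 3, West: 2

With divisor 13922: modified quotas North 2.038, South 2.209, East 2.810, West 1.553.
Geometric-mean thresholds: North √(2·3)=2.449, South √(2·3)=2.449, East √(2·3)=2.449, West √(1·2)=1.414.
Each quota rounded against its threshold gives North 2, South 2, East 3, West 2 (total 9).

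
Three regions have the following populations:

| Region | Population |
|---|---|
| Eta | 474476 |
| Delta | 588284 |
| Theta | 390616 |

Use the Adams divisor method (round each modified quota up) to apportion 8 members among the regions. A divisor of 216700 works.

With modified divisor 216700: modified quotas Eta 2.190, Delta 2.715, Theta 1.803.
Rounding up: Eta 3, Delta 3, Theta 2 (total 8).

Eta: 3, Delta: 3, Theta: 2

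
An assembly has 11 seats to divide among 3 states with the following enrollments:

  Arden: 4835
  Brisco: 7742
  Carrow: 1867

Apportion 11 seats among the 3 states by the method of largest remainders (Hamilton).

The standard divisor is 14444/11 ≈ 1313.091.
Standard quotas: Arden 3.6822, Brisco 5.8960, Carrow 1.4218.
Lower quotas: Arden 3, Brisco 5, Carrow 1 (sum 9, leaving 2 seats).
Remainders in descending order: Brisco 0.8960, Arden 0.6822, Carrow 0.4218.
Largest remainders: Brisco, Arden receive the extra seats.

Arden 4, Brisco 6, Carrow 1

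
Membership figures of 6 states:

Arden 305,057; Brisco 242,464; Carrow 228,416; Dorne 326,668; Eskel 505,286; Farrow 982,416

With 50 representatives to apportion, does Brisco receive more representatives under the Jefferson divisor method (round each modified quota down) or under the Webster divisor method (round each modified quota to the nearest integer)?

Webster

Jefferson: Arden 6, Brisco 4, Carrow 4, Dorne 6, Eskel 10, Farrow 20.
Webster: Arden 6, Brisco 5, Carrow 4, Dorne 6, Eskel 10, Farrow 19.
Brisco gets 4 under Jefferson and 5 under Webster.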